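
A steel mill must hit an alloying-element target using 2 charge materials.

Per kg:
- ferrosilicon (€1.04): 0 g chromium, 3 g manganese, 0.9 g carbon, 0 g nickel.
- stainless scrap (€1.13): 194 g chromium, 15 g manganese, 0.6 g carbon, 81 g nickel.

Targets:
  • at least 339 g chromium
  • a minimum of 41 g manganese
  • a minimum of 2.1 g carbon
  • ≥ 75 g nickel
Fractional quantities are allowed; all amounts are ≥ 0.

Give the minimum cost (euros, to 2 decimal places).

Treat it as an LP. Let x1 = kg of ferrosilicon, x2 = kg of stainless scrap.
min 1.04x1 + 1.13x2 subject to:
  194x2 ≥ 339   (chromium)
  3x1 + 15x2 ≥ 41   (manganese)
  0.9x1 + 0.6x2 ≥ 2.1   (carbon)
  81x2 ≥ 75   (nickel)
  x1, x2 ≥ 0.
Both inputs are positive at the optimum. The manganese and carbon requirements are met with equality.
So ferrosilicon = 0.5897 kg, stainless scrap = 2.615 kg.
Hence cost = 1.04·0.5897 + 1.13·2.615 = €3.5682.

€3.57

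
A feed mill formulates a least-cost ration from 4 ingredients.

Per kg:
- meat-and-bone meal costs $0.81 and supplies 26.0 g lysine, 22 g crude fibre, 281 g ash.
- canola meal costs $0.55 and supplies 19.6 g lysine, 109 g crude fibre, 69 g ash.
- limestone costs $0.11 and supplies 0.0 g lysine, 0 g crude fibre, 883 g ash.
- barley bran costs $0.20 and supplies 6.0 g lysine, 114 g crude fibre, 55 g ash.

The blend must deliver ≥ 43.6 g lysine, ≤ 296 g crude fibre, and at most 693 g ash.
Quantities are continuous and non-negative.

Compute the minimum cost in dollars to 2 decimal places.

Let x1 = kg of meat-and-bone meal, x2 = kg of canola meal, x3 = kg of limestone, x4 = kg of barley bran.
Minimize 0.81x1 + 0.55x2 + 0.11x3 + 0.2x4 subject to:
  26x1 + 19.6x2 + 6x4 ≥ 43.6   (lysine)
  22x1 + 109x2 + 114x4 ≤ 296   (crude fibre)
  281x1 + 69x2 + 883x3 + 55x4 ≤ 693   (ash)
  x1, x2, x3, x4 ≥ 0.
At the optimum only canola meal is positive (meat-and-bone meal, limestone, barley bran = 0). There the lysine constraint is tight.
So canola meal = 2.224 kg.
Total cost: 0.55·2.224 = 1.2232.

$1.22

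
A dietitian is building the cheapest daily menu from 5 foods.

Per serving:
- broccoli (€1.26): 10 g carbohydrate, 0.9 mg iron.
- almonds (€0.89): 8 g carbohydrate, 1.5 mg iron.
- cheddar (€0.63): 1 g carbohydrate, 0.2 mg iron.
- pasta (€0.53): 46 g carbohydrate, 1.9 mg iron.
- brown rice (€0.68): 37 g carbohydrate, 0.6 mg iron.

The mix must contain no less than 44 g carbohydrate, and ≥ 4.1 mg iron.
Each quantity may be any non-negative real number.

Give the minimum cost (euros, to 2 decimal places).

Treat it as an LP. Let x1 = servings of broccoli, x2 = servings of almonds, x3 = servings of cheddar, x4 = servings of pasta, x5 = servings of brown rice.
min 1.26x1 + 0.89x2 + 0.63x3 + 0.53x4 + 0.68x5 s.t.:
  10x1 + 8x2 + 1x3 + 46x4 + 37x5 ≥ 44   (carbohydrate)
  0.9x1 + 1.5x2 + 0.2x3 + 1.9x4 + 0.6x5 ≥ 4.1   (iron)
  x1, x2, x3, x4, x5 ≥ 0.
The cheapest feasible vertex uses only pasta; broccoli, almonds, cheddar, brown rice are not used. Binding constraint: iron.
Optimal quantities: pasta = 2.158 servings.
Objective = 0.53·2.158 = 1.1437.

€1.14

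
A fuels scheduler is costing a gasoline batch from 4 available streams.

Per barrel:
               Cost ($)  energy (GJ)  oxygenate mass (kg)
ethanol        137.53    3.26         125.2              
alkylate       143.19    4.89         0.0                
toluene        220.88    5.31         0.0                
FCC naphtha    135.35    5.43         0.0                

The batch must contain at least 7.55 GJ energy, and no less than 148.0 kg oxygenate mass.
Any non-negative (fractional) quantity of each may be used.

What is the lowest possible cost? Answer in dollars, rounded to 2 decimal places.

$254.71

Let x1 = barrels of ethanol, x2 = barrels of alkylate, x3 = barrels of toluene, x4 = barrels of FCC naphtha.
Minimize 137.53x1 + 143.19x2 + 220.88x3 + 135.35x4 with:
  3.26x1 + 4.89x2 + 5.31x3 + 5.43x4 ≥ 7.55   (energy)
  125.2x1 ≥ 148   (oxygenate mass)
  x1, x2, x3, x4 ≥ 0.
The minimum-cost mix takes nothing from alkylate, toluene — only ethanol, FCC naphtha. There the energy and oxygenate mass constraints are tight.
So ethanol = 1.1821 barrels, FCC naphtha = 0.68072 barrels.
Hence cost = 137.53·1.1821 + 135.35·0.68072 = $254.7097.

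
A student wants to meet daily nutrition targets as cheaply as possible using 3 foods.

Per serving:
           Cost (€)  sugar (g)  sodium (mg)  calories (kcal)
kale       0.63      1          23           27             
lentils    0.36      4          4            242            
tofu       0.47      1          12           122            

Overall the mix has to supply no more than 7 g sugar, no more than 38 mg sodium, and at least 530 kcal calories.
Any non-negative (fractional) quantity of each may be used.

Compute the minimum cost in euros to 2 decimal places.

Let x1 = servings of kale, x2 = servings of lentils, x3 = servings of tofu.
Minimise 0.63x1 + 0.36x2 + 0.47x3 with:
  1x1 + 4x2 + 1x3 ≤ 7   (sugar)
  23x1 + 4x2 + 12x3 ≤ 38   (sodium)
  27x1 + 242x2 + 122x3 ≥ 530   (calories)
  x1, x2, x3 ≥ 0.
The minimum-cost mix takes nothing from kale — only lentils, tofu. The sugar and calories requirements are met with equality.
Optimal quantities: lentils = 1.317 servings, tofu = 1.732 servings.
Hence cost = 0.36·1.317 + 0.47·1.732 = €1.2882.

€1.29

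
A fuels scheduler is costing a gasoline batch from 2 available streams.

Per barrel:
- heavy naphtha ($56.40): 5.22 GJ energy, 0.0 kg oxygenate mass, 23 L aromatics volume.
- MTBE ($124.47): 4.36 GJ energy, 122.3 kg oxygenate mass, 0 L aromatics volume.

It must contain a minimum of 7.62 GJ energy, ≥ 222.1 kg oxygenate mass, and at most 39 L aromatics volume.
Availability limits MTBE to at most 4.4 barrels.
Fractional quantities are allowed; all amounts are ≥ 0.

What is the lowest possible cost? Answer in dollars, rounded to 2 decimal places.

Let x1 = barrels of heavy naphtha, x2 = barrels of MTBE.
Minimise 56.4x1 + 124.47x2 with:
  5.22x1 + 4.36x2 ≥ 7.62   (energy)
  122.3x2 ≥ 222.1   (oxygenate mass)
  23x1 ≤ 39   (aromatics volume)
  x2 ≤ 4.4
  x1, x2 ≥ 0.
The minimum-cost mix takes nothing from heavy naphtha — only MTBE. Binding constraint: oxygenate mass.
Optimal quantities: MTBE = 1.816 barrels.
Cost = 124.47·1.816 = 226.0375.

$226.04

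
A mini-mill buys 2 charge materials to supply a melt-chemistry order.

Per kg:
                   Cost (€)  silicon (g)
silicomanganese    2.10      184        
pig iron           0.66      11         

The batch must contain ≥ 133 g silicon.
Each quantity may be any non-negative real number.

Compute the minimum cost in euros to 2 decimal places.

Set it up as a linear program. Let x1 = kg of silicomanganese, x2 = kg of pig iron.
Minimize 2.1x1 + 0.66x2 subject to:
  184x1 + 11x2 ≥ 133   (silicon)
  x1, x2 ≥ 0.
At the optimum only silicomanganese is positive (pig iron = 0). Binding constraint: silicon.
Optimal quantities: silicomanganese = 0.7228 kg.
Cost = 2.1·0.7228 = 1.5179.

€1.52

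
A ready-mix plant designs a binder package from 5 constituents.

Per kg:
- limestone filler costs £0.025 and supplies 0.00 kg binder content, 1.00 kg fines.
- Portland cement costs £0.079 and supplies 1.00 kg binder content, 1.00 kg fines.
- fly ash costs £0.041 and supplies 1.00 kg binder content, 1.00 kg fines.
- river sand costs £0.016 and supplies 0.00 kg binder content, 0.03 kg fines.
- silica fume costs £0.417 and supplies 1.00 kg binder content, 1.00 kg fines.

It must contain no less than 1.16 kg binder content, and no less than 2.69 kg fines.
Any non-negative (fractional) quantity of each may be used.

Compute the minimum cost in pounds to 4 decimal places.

Let x1 = kg of limestone filler, x2 = kg of Portland cement, x3 = kg of fly ash, x4 = kg of river sand, x5 = kg of silica fume.
Minimise 0.025x1 + 0.079x2 + 0.041x3 + 0.016x4 + 0.417x5 subject to:
  1x2 + 1x3 + 1x5 ≥ 1.16   (binder content)
  1x1 + 1x2 + 1x3 + 0.03x4 + 1x5 ≥ 2.69   (fines)
  x1, x2, x3, x4, x5 ≥ 0.
At the optimum only limestone filler, fly ash are positive (Portland cement, river sand, silica fume = 0). The binder content and fines requirements are met with equality.
So limestone filler = 1.53 kg, fly ash = 1.16 kg.
Objective = 0.025·1.53 + 0.041·1.16 = 0.085810.

£0.0858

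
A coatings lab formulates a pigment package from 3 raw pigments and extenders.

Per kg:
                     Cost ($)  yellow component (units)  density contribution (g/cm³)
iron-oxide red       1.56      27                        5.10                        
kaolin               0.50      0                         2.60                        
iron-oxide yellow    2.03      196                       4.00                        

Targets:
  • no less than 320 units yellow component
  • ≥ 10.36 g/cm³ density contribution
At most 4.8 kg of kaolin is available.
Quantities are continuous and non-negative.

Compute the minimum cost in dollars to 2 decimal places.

$4.05

This is a linear program. Let x1 = kg of iron-oxide red, x2 = kg of kaolin, x3 = kg of iron-oxide yellow.
Minimise 1.56x1 + 0.5x2 + 2.03x3 with:
  27x1 + 196x3 ≥ 320   (yellow component)
  5.1x1 + 2.6x2 + 4x3 ≥ 10.36   (density contribution)
  x2 ≤ 4.8
  x1, x2, x3 ≥ 0.
The optimal basis is {kaolin, iron-oxide yellow}; iron-oxide red drops out. There the yellow component and density contribution constraints are tight.
Optimal quantities: kaolin = 1.473 kg, iron-oxide yellow = 1.633 kg.
Objective = 0.5·1.473 + 2.03·1.633 = 4.0515.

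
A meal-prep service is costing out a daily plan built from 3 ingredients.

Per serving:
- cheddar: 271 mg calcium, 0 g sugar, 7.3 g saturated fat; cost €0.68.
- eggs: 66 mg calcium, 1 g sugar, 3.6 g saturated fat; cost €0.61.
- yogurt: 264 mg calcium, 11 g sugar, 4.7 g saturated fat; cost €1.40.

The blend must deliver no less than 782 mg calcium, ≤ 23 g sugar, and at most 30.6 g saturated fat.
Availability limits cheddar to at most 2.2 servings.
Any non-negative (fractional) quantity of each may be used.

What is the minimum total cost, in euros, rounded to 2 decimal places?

This is a linear program. Let x1 = servings of cheddar, x2 = servings of eggs, x3 = servings of yogurt.
min 0.68x1 + 0.61x2 + 1.4x3 with:
  271x1 + 66x2 + 264x3 ≥ 782   (calcium)
  1x2 + 11x3 ≤ 23   (sugar)
  7.3x1 + 3.6x2 + 4.7x3 ≤ 30.6   (saturated fat)
  x1 ≤ 2.2
  x1, x2, x3 ≥ 0.
The optimal basis is {cheddar, yogurt}; eggs drops out. The calcium and the cheddar cap requirements are met with equality.
Optimal quantities: cheddar = 2.2 servings, yogurt = 0.7038 servings.
Objective = 0.68·2.2 + 1.4·0.7038 = 2.4813.

€2.48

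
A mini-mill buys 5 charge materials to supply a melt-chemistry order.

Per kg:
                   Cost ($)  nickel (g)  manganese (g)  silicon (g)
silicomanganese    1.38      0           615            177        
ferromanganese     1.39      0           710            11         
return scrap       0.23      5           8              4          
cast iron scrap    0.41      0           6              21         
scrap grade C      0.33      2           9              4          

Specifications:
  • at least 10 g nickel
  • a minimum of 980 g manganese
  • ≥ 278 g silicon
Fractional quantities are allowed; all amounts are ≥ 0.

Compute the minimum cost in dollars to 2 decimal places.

$2.62

Let x1 = kg of silicomanganese, x2 = kg of ferromanganese, x3 = kg of return scrap, x4 = kg of cast iron scrap, x5 = kg of scrap grade C.
Minimize 1.38x1 + 1.39x2 + 0.23x3 + 0.41x4 + 0.33x5 with:
  5x3 + 2x5 ≥ 10   (nickel)
  615x1 + 710x2 + 8x3 + 6x4 + 9x5 ≥ 980   (manganese)
  177x1 + 11x2 + 4x3 + 21x4 + 4x5 ≥ 278   (silicon)
  x1, x2, x3, x4, x5 ≥ 0.
At the optimum only silicomanganese, ferromanganese, return scrap are positive (cast iron scrap, scrap grade C = 0). There the nickel, manganese, silicon constraints are tight.
Solving gives x1 = 1.523, x2 = 0.0385, x3 = 2.
Objective = 1.38·1.523 + 1.39·0.0385 + 0.23·2 = 2.6153.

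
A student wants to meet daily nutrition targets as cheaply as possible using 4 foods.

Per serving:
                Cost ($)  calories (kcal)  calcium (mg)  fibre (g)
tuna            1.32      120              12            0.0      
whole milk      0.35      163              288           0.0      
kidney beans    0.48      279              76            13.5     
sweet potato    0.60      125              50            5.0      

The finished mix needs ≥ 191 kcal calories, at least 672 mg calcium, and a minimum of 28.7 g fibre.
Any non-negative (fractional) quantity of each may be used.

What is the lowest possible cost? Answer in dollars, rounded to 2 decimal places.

$1.64

Treat it as an LP. Let x1 = servings of tuna, x2 = servings of whole milk, x3 = servings of kidney beans, x4 = servings of sweet potato.
Minimise 1.32x1 + 0.35x2 + 0.48x3 + 0.6x4 with:
  120x1 + 163x2 + 279x3 + 125x4 ≥ 191   (calories)
  12x1 + 288x2 + 76x3 + 50x4 ≥ 672   (calcium)
  13.5x3 + 5x4 ≥ 28.7   (fibre)
  x1, x2, x3, x4 ≥ 0.
The cheapest feasible vertex uses only whole milk, kidney beans; tuna, sweet potato are not used. There the calcium and fibre constraints are tight.
That vertex is x2 = 1.772, x3 = 2.126.
Objective = 0.35·1.772 + 0.48·2.126 = 1.6407.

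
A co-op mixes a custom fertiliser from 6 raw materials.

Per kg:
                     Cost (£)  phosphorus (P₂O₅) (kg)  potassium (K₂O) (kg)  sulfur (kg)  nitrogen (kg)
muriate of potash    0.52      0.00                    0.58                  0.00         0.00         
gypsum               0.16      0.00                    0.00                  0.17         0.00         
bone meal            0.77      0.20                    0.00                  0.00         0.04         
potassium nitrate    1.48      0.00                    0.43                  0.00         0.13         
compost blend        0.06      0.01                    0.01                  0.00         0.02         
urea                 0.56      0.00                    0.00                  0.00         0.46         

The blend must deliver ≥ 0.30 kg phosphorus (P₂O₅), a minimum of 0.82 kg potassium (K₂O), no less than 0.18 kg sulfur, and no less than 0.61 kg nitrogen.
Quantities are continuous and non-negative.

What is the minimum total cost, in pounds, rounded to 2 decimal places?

Let x1 = kg of muriate of potash, x2 = kg of gypsum, x3 = kg of bone meal, x4 = kg of potassium nitrate, x5 = kg of compost blend, x6 = kg of urea.
Minimise 0.52x1 + 0.16x2 + 0.77x3 + 1.48x4 + 0.06x5 + 0.56x6 s.t.:
  0.2x3 + 0.01x5 ≥ 0.3   (phosphorus (P₂O₅))
  0.58x1 + 0.43x4 + 0.01x5 ≥ 0.82   (potassium (K₂O))
  0.17x2 ≥ 0.18   (sulfur)
  0.04x3 + 0.13x4 + 0.02x5 + 0.46x6 ≥ 0.61   (nitrogen)
  x1, x2, x3, x4, x5, x6 ≥ 0.
The cheapest feasible vertex uses only muriate of potash, gypsum, compost blend, urea; bone meal, potassium nitrate are not used. There the phosphorus (P₂O₅), potassium (K₂O), sulfur, nitrogen constraints are tight.
So muriate of potash = 0.8966 kg, gypsum = 1.059 kg, compost blend = 30 kg, urea = 0.02174 kg.
Objective = 0.52·0.8966 + 0.16·1.059 + 0.06·30 + 0.56·0.02174 = 2.4478.

£2.45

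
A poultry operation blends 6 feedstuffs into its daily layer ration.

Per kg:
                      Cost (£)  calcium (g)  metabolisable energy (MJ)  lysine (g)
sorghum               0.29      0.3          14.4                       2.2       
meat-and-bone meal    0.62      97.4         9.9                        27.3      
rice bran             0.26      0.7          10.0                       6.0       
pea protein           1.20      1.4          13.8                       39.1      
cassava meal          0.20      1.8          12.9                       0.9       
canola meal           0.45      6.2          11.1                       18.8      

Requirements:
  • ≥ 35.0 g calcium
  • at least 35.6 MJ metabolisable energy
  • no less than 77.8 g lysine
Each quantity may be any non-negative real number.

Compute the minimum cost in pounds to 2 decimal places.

£1.81

Let x1 = kg of sorghum, x2 = kg of meat-and-bone meal, x3 = kg of rice bran, x4 = kg of pea protein, x5 = kg of cassava meal, x6 = kg of canola meal.
Minimise 0.29x1 + 0.62x2 + 0.26x3 + 1.2x4 + 0.2x5 + 0.45x6 subject to:
  0.3x1 + 97.4x2 + 0.7x3 + 1.4x4 + 1.8x5 + 6.2x6 ≥ 35   (calcium)
  14.4x1 + 9.9x2 + 10x3 + 13.8x4 + 12.9x5 + 11.1x6 ≥ 35.6   (metabolisable energy)
  2.2x1 + 27.3x2 + 6x3 + 39.1x4 + 0.9x5 + 18.8x6 ≥ 77.8   (lysine)
  x1, x2, x3, x4, x5, x6 ≥ 0.
At the optimum only meat-and-bone meal, canola meal are positive (sorghum, rice bran, pea protein, cassava meal = 0). The metabolisable energy and lysine requirements are met with equality.
Solving gives x2 = 1.662, x6 = 1.725.
Objective = 0.62·1.662 + 0.45·1.725 = 1.8067.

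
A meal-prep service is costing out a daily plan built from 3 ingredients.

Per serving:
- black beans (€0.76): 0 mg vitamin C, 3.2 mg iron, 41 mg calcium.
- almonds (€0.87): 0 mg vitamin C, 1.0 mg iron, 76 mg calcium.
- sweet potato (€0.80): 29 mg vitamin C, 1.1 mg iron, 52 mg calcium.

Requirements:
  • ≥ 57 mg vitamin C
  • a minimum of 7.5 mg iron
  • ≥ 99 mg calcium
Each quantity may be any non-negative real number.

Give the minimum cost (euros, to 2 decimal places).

€2.84

This is a linear program. Let x1 = servings of black beans, x2 = servings of almonds, x3 = servings of sweet potato.
min 0.76x1 + 0.87x2 + 0.8x3 subject to:
  29x3 ≥ 57   (vitamin C)
  3.2x1 + 1x2 + 1.1x3 ≥ 7.5   (iron)
  41x1 + 76x2 + 52x3 ≥ 99   (calcium)
  x1, x2, x3 ≥ 0.
The cheapest feasible vertex uses only black beans, sweet potato; almonds is not used. The vitamin C and iron requirements are met with equality.
So black beans = 1.668 servings, sweet potato = 1.966 servings.
Objective = 0.76·1.668 + 0.8·1.966 = 2.8405.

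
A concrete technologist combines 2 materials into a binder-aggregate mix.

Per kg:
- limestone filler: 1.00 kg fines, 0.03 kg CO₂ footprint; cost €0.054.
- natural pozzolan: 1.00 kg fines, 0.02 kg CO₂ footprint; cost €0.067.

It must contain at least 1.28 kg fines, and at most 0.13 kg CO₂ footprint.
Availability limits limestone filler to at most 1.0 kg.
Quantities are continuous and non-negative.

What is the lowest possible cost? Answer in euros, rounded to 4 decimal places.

€0.0728

Set it up as a linear program. Let x1 = kg of limestone filler, x2 = kg of natural pozzolan.
Minimise 0.054x1 + 0.067x2 s.t.:
  1x1 + 1x2 ≥ 1.28   (fines)
  0.03x1 + 0.02x2 ≤ 0.13   (CO₂ footprint)
  x1 ≤ 1
  x1, x2 ≥ 0.
Both inputs are positive at the optimum. The fines and the limestone filler cap requirements are met with equality.
So limestone filler = 1 kg, natural pozzolan = 0.28 kg.
Hence cost = 0.054·1 + 0.067·0.28 = €0.072760.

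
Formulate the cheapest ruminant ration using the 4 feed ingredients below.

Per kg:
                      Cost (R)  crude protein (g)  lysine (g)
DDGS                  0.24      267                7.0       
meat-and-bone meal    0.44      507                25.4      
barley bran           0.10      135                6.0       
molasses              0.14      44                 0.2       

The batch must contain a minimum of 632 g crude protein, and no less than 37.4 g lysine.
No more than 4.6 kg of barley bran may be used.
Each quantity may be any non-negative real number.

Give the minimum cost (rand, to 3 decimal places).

Let x1 = kg of DDGS, x2 = kg of meat-and-bone meal, x3 = kg of barley bran, x4 = kg of molasses.
Minimize 0.24x1 + 0.44x2 + 0.1x3 + 0.14x4 subject to:
  267x1 + 507x2 + 135x3 + 44x4 ≥ 632   (crude protein)
  7x1 + 25.4x2 + 6x3 + 0.2x4 ≥ 37.4   (lysine)
  x3 ≤ 4.6
  x1, x2, x3, x4 ≥ 0.
The minimum-cost mix takes nothing from DDGS, molasses — only meat-and-bone meal, barley bran. The lysine and the barley bran cap requirements are met with equality.
Solving gives x2 = 0.3858, x3 = 4.6.
Hence cost = 0.44·0.3858 + 0.1·4.6 = R0.62975.

R0.630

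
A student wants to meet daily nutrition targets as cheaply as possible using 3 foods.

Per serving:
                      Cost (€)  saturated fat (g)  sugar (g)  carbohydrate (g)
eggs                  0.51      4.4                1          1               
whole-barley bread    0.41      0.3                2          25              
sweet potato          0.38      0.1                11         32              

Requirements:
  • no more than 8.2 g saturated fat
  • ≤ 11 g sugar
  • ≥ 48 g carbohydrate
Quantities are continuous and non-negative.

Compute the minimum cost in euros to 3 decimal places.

Set it up as a linear program. Let x1 = servings of eggs, x2 = servings of whole-barley bread, x3 = servings of sweet potato.
Minimise 0.51x1 + 0.41x2 + 0.38x3 s.t.:
  4.4x1 + 0.3x2 + 0.1x3 ≤ 8.2   (saturated fat)
  1x1 + 2x2 + 11x3 ≤ 11   (sugar)
  1x1 + 25x2 + 32x3 ≥ 48   (carbohydrate)
  x1, x2, x3 ≥ 0.
At the optimum only whole-barley bread, sweet potato are positive (eggs = 0). Binding constraints: sugar and carbohydrate.
Optimal quantities: whole-barley bread = 0.8341 servings, sweet potato = 0.8483 servings.
Cost = 0.41·0.8341 + 0.38·0.8483 = 0.66434.

€0.664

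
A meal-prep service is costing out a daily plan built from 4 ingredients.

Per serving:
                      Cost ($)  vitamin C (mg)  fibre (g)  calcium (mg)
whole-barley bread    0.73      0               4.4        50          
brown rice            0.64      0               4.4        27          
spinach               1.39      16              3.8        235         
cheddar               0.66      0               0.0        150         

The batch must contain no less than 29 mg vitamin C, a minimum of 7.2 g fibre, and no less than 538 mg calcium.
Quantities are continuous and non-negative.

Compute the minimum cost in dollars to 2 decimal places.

Treat it as an LP. Let x1 = servings of whole-barley bread, x2 = servings of brown rice, x3 = servings of spinach, x4 = servings of cheddar.
min 0.73x1 + 0.64x2 + 1.39x3 + 0.66x4 s.t.:
  16x3 ≥ 29   (vitamin C)
  4.4x1 + 4.4x2 + 3.8x3 ≥ 7.2   (fibre)
  50x1 + 27x2 + 235x3 + 150x4 ≥ 538   (calcium)
  x1, x2, x3, x4 ≥ 0.
At the optimum only spinach, cheddar are positive (whole-barley bread, brown rice = 0). Binding constraints: fibre and calcium.
Optimal quantities: spinach = 1.895 servings, cheddar = 0.6182 servings.
Cost = 1.39·1.895 + 0.66·0.6182 = 3.0421.

$3.04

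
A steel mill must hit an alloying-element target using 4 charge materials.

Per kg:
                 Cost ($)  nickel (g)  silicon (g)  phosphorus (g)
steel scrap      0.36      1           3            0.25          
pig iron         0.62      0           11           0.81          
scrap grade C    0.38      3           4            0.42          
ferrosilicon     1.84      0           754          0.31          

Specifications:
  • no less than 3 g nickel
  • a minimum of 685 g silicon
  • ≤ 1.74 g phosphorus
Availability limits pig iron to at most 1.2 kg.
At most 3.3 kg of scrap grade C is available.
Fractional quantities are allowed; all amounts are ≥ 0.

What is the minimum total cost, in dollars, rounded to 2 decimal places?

Let x1 = kg of steel scrap, x2 = kg of pig iron, x3 = kg of scrap grade C, x4 = kg of ferrosilicon.
Minimize 0.36x1 + 0.62x2 + 0.38x3 + 1.84x4 subject to:
  1x1 + 3x3 ≥ 3   (nickel)
  3x1 + 11x2 + 4x3 + 754x4 ≥ 685   (silicon)
  0.25x1 + 0.81x2 + 0.42x3 + 0.31x4 ≤ 1.74   (phosphorus)
  x2 ≤ 1.2
  x3 ≤ 3.3
  x1, x2, x3, x4 ≥ 0.
The minimum-cost mix takes nothing from steel scrap, pig iron — only scrap grade C, ferrosilicon. The nickel and silicon requirements are met with equality.
Solving gives x3 = 1, x4 = 0.9032.
Hence cost = 0.38·1 + 1.84·0.9032 = $2.0419.

$2.04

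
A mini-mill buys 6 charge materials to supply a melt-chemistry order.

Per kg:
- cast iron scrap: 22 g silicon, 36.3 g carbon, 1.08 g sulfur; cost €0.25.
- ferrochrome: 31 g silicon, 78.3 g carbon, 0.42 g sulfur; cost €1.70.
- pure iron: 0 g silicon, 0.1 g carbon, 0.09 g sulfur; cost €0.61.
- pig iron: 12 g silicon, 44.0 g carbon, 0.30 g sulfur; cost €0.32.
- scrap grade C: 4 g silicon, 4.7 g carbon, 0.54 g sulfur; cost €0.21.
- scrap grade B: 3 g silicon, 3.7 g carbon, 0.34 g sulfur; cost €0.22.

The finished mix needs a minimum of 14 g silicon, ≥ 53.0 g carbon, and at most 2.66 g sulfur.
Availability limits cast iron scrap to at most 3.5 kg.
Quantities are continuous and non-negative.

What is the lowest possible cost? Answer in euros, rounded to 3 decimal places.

Treat it as an LP. Let x1 = kg of cast iron scrap, x2 = kg of ferrochrome, x3 = kg of pure iron, x4 = kg of pig iron, x5 = kg of scrap grade C, x6 = kg of scrap grade B.
min 0.25x1 + 1.7x2 + 0.61x3 + 0.32x4 + 0.21x5 + 0.22x6 subject to:
  22x1 + 31x2 + 12x4 + 4x5 + 3x6 ≥ 14   (silicon)
  36.3x1 + 78.3x2 + 0.1x3 + 44x4 + 4.7x5 + 3.7x6 ≥ 53   (carbon)
  1.08x1 + 0.42x2 + 0.09x3 + 0.3x4 + 0.54x5 + 0.34x6 ≤ 2.66   (sulfur)
  x1 ≤ 3.5
  x1, x2, x3, x4, x5, x6 ≥ 0.
The minimum-cost mix takes nothing from ferrochrome, pure iron, pig iron, scrap grade C, scrap grade B — only cast iron scrap. Binding constraint: carbon.
Optimal quantities: cast iron scrap = 1.46 kg.
Total cost: 0.25·1.46 = 0.36500.

€0.365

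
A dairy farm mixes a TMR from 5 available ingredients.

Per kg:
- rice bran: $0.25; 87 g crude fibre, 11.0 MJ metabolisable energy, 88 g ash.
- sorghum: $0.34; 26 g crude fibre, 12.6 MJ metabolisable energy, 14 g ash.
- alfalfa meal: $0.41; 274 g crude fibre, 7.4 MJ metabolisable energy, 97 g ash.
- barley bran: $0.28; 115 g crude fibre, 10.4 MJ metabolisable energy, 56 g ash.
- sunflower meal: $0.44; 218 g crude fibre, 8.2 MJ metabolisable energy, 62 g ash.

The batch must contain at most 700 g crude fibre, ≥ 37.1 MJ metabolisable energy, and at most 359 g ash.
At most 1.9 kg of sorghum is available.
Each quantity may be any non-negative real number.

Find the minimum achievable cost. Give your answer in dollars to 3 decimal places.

Let x1 = kg of rice bran, x2 = kg of sorghum, x3 = kg of alfalfa meal, x4 = kg of barley bran, x5 = kg of sunflower meal.
Minimize 0.25x1 + 0.34x2 + 0.41x3 + 0.28x4 + 0.44x5 subject to:
  87x1 + 26x2 + 274x3 + 115x4 + 218x5 ≤ 700   (crude fibre)
  11x1 + 12.6x2 + 7.4x3 + 10.4x4 + 8.2x5 ≥ 37.1   (metabolisable energy)
  88x1 + 14x2 + 97x3 + 56x4 + 62x5 ≤ 359   (ash)
  x2 ≤ 1.9
  x1, x2, x3, x4, x5 ≥ 0.
At the optimum only rice bran is positive (sorghum, alfalfa meal, barley bran, sunflower meal = 0). Binding constraint: metabolisable energy.
That vertex is x1 = 3.373.
Total cost: 0.25·3.373 = 0.84325.

$0.843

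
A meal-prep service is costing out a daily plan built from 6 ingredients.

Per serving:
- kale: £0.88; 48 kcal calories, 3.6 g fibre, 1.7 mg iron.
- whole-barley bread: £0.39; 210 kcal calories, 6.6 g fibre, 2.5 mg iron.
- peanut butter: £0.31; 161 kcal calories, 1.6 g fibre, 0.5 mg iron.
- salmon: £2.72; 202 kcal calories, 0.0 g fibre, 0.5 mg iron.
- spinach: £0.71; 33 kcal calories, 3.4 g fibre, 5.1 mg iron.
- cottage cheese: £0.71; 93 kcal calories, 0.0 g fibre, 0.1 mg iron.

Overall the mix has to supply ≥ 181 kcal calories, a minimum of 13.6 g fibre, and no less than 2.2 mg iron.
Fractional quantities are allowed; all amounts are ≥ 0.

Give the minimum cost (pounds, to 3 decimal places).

£0.804

Let x1 = servings of kale, x2 = servings of whole-barley bread, x3 = servings of peanut butter, x4 = servings of salmon, x5 = servings of spinach, x6 = servings of cottage cheese.
min 0.88x1 + 0.39x2 + 0.31x3 + 2.72x4 + 0.71x5 + 0.71x6 subject to:
  48x1 + 210x2 + 161x3 + 202x4 + 33x5 + 93x6 ≥ 181   (calories)
  3.6x1 + 6.6x2 + 1.6x3 + 3.4x5 ≥ 13.6   (fibre)
  1.7x1 + 2.5x2 + 0.5x3 + 0.5x4 + 5.1x5 + 0.1x6 ≥ 2.2   (iron)
  x1, x2, x3, x4, x5, x6 ≥ 0.
The optimal basis is {whole-barley bread}; kale, peanut butter, salmon, spinach, cottage cheese drop out. Binding constraint: fibre.
Solving gives x2 = 2.061.
Objective = 0.39·2.061 = 0.80379.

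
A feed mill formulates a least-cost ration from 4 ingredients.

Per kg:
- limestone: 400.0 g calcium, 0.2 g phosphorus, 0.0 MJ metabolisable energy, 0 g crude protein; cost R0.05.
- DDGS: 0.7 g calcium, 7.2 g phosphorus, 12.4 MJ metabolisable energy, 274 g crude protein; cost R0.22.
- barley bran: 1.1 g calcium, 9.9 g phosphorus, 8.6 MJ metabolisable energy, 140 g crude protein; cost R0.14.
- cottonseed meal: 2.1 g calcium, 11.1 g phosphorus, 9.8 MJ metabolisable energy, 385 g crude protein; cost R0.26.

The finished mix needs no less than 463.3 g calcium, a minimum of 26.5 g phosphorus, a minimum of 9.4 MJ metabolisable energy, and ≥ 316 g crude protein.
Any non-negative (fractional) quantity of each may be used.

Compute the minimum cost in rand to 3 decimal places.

Set it up as a linear program. Let x1 = kg of limestone, x2 = kg of DDGS, x3 = kg of barley bran, x4 = kg of cottonseed meal.
min 0.05x1 + 0.22x2 + 0.14x3 + 0.26x4 subject to:
  400x1 + 0.7x2 + 1.1x3 + 2.1x4 ≥ 463.3   (calcium)
  0.2x1 + 7.2x2 + 9.9x3 + 11.1x4 ≥ 26.5   (phosphorus)
  12.4x2 + 8.6x3 + 9.8x4 ≥ 9.4   (metabolisable energy)
  274x2 + 140x3 + 385x4 ≥ 316   (crude protein)
  x1, x2, x3, x4 ≥ 0.
The cheapest feasible vertex uses only limestone, barley bran; DDGS, cottonseed meal are not used. There the calcium and phosphorus constraints are tight.
Optimal quantities: limestone = 1.151 kg, barley bran = 2.654 kg.
Objective = 0.05·1.151 + 0.14·2.654 = 0.42911.

R0.429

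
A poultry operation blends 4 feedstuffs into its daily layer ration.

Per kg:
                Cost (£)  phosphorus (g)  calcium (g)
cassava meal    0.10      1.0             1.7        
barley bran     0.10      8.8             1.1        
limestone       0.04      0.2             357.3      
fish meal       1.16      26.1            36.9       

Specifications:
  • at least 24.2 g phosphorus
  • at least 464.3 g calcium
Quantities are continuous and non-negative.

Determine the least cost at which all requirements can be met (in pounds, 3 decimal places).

Let x1 = kg of cassava meal, x2 = kg of barley bran, x3 = kg of limestone, x4 = kg of fish meal.
Minimize 0.1x1 + 0.1x2 + 0.04x3 + 1.16x4 subject to:
  1x1 + 8.8x2 + 0.2x3 + 26.1x4 ≥ 24.2   (phosphorus)
  1.7x1 + 1.1x2 + 357.3x3 + 36.9x4 ≥ 464.3   (calcium)
  x1, x2, x3, x4 ≥ 0.
The minimum-cost mix takes nothing from cassava meal, fish meal — only barley bran, limestone. The phosphorus and calcium requirements are met with equality.
Optimal quantities: barley bran = 2.721 kg, limestone = 1.291 kg.
Cost = 0.1·2.721 + 0.04·1.291 = 0.32374.

£0.324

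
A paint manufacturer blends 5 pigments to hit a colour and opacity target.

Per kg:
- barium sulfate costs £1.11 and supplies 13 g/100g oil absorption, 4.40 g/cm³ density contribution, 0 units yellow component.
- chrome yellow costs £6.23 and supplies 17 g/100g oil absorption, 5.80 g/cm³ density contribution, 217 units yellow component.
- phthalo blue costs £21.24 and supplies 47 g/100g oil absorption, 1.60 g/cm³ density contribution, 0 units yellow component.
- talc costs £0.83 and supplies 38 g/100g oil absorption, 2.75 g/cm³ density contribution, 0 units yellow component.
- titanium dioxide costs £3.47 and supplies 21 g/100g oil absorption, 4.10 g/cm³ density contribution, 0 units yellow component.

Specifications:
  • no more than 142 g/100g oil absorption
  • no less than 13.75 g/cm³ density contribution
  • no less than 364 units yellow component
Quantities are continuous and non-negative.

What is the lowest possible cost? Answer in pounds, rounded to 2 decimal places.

Treat it as an LP. Let x1 = kg of barium sulfate, x2 = kg of chrome yellow, x3 = kg of phthalo blue, x4 = kg of talc, x5 = kg of titanium dioxide.
min 1.11x1 + 6.23x2 + 21.24x3 + 0.83x4 + 3.47x5 s.t.:
  13x1 + 17x2 + 47x3 + 38x4 + 21x5 ≤ 142   (oil absorption)
  4.4x1 + 5.8x2 + 1.6x3 + 2.75x4 + 4.1x5 ≥ 13.75   (density contribution)
  217x2 ≥ 364   (yellow component)
  x1, x2, x3, x4, x5 ≥ 0.
At the optimum only barium sulfate, chrome yellow are positive (phthalo blue, talc, titanium dioxide = 0). Binding constraints: density contribution and yellow component.
Solving gives x1 = 0.9139, x2 = 1.677.
Total cost: 1.11·0.9139 + 6.23·1.677 = 11.4621.

£11.46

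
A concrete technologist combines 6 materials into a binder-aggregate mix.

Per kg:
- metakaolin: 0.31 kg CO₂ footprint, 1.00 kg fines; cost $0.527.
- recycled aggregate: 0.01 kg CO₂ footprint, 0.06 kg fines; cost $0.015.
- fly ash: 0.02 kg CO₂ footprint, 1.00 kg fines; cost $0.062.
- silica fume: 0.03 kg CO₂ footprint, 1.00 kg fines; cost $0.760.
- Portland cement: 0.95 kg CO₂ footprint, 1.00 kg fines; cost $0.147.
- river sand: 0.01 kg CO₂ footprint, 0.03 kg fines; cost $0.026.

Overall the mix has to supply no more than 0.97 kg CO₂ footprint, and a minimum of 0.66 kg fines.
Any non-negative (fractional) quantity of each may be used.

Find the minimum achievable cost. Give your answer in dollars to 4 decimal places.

$0.0409

Treat it as an LP. Let x1 = kg of metakaolin, x2 = kg of recycled aggregate, x3 = kg of fly ash, x4 = kg of silica fume, x5 = kg of Portland cement, x6 = kg of river sand.
Minimise 0.527x1 + 0.015x2 + 0.062x3 + 0.76x4 + 0.147x5 + 0.026x6 subject to:
  0.31x1 + 0.01x2 + 0.02x3 + 0.03x4 + 0.95x5 + 0.01x6 ≤ 0.97   (CO₂ footprint)
  1x1 + 0.06x2 + 1x3 + 1x4 + 1x5 + 0.03x6 ≥ 0.66   (fines)
  x1, x2, x3, x4, x5, x6 ≥ 0.
The cheapest feasible vertex uses only fly ash; metakaolin, recycled aggregate, silica fume, Portland cement, river sand are not used. The fines requirement is met with equality.
That vertex is x3 = 0.66.
Objective = 0.062·0.66 = 0.040920.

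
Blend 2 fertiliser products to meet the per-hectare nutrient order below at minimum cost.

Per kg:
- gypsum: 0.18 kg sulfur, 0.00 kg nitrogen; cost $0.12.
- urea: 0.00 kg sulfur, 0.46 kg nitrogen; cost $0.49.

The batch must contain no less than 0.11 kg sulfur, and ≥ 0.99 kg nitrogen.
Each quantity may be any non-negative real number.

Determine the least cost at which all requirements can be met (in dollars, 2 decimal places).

$1.13

Let x1 = kg of gypsum, x2 = kg of urea.
min 0.12x1 + 0.49x2 subject to:
  0.18x1 ≥ 0.11   (sulfur)
  0.46x2 ≥ 0.99   (nitrogen)
  x1, x2 ≥ 0.
Both inputs are positive at the optimum. Binding constraints: sulfur and nitrogen.
So gypsum = 0.6111 kg, urea = 2.152 kg.
Cost = 0.12·0.6111 + 0.49·2.152 = 1.1278.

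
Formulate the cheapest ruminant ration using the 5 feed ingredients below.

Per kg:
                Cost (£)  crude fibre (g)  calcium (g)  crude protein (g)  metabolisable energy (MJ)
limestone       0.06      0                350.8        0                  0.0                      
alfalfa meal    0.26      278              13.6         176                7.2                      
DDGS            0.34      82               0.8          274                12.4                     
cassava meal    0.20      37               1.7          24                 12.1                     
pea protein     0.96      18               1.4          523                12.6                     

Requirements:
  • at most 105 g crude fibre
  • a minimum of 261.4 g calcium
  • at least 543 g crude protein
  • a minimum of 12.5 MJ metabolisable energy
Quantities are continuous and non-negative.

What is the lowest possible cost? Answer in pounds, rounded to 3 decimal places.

Set it up as a linear program. Let x1 = kg of limestone, x2 = kg of alfalfa meal, x3 = kg of DDGS, x4 = kg of cassava meal, x5 = kg of pea protein.
min 0.06x1 + 0.26x2 + 0.34x3 + 0.2x4 + 0.96x5 subject to:
  278x2 + 82x3 + 37x4 + 18x5 ≤ 105   (crude fibre)
  350.8x1 + 13.6x2 + 0.8x3 + 1.7x4 + 1.4x5 ≥ 261.4   (calcium)
  176x2 + 274x3 + 24x4 + 523x5 ≥ 543   (crude protein)
  7.2x2 + 12.4x3 + 12.1x4 + 12.6x5 ≥ 12.5   (metabolisable energy)
  x1, x2, x3, x4, x5 ≥ 0.
The optimal basis is {limestone, DDGS, pea protein}; alfalfa meal, cassava meal drop out. Binding constraints: crude fibre, calcium, crude protein.
So limestone = 0.7408 kg, DDGS = 1.189 kg, pea protein = 0.4151 kg.
Cost = 0.06·0.7408 + 0.34·1.189 + 0.96·0.4151 = 0.84720.

£0.847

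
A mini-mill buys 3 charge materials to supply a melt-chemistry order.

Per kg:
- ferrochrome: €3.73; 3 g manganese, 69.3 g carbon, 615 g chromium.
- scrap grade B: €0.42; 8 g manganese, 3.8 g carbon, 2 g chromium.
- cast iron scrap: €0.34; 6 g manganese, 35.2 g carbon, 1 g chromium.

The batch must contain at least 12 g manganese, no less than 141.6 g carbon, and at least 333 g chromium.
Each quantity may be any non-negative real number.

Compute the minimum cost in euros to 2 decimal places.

€3.01

Let x1 = kg of ferrochrome, x2 = kg of scrap grade B, x3 = kg of cast iron scrap.
min 3.73x1 + 0.42x2 + 0.34x3 subject to:
  3x1 + 8x2 + 6x3 ≥ 12   (manganese)
  69.3x1 + 3.8x2 + 35.2x3 ≥ 141.6   (carbon)
  615x1 + 2x2 + 1x3 ≥ 333   (chromium)
  x1, x2, x3 ≥ 0.
At the optimum only ferrochrome, cast iron scrap are positive (scrap grade B = 0). The carbon and chromium requirements are met with equality.
So ferrochrome = 0.5366 kg, cast iron scrap = 2.966 kg.
Cost = 3.73·0.5366 + 0.34·2.966 = 3.0100.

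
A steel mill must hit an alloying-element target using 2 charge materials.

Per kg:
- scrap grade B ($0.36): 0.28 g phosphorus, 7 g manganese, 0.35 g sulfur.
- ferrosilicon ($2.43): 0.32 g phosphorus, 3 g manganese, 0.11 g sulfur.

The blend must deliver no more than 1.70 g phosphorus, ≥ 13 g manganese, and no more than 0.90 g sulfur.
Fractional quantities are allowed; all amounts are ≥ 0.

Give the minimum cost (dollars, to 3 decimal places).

Treat it as an LP. Let x1 = kg of scrap grade B, x2 = kg of ferrosilicon.
Minimize 0.36x1 + 2.43x2 with:
  0.28x1 + 0.32x2 ≤ 1.7   (phosphorus)
  7x1 + 3x2 ≥ 13   (manganese)
  0.35x1 + 0.11x2 ≤ 0.9   (sulfur)
  x1, x2 ≥ 0.
The minimum-cost mix takes nothing from ferrosilicon — only scrap grade B. Binding constraint: manganese.
That vertex is x1 = 1.857.
Total cost: 0.36·1.857 = 0.66852.

$0.669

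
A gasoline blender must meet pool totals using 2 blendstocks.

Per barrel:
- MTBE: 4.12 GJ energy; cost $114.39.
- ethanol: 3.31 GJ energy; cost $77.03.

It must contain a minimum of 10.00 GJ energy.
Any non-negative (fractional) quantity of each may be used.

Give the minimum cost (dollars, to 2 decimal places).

Let x1 = barrels of MTBE, x2 = barrels of ethanol.
Minimize 114.39x1 + 77.03x2 subject to:
  4.12x1 + 3.31x2 ≥ 10   (energy)
  x1, x2 ≥ 0.
The cheapest feasible vertex uses only ethanol; MTBE is not used. There the energy constraint is tight.
That vertex is x2 = 3.0211.
Objective = 77.03·3.0211 = 232.7153.

$232.72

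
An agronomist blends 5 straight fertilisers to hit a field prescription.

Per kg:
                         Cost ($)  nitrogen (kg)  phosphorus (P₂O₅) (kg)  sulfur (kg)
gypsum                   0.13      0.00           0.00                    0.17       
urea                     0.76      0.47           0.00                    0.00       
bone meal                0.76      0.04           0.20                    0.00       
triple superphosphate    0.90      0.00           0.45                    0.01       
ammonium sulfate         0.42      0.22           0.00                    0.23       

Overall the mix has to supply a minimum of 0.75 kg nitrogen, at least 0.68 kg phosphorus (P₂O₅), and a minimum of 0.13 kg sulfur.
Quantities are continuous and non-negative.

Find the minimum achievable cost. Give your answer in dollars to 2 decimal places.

Let x1 = kg of gypsum, x2 = kg of urea, x3 = kg of bone meal, x4 = kg of triple superphosphate, x5 = kg of ammonium sulfate.
Minimise 0.13x1 + 0.76x2 + 0.76x3 + 0.9x4 + 0.42x5 subject to:
  0.47x2 + 0.04x3 + 0.22x5 ≥ 0.75   (nitrogen)
  0.2x3 + 0.45x4 ≥ 0.68   (phosphorus (P₂O₅))
  0.17x1 + 0.01x4 + 0.23x5 ≥ 0.13   (sulfur)
  x1, x2, x3, x4, x5 ≥ 0.
The optimal basis is {urea, triple superphosphate, ammonium sulfate}; gypsum, bone meal drop out. The nitrogen, phosphorus (P₂O₅), sulfur requirements are met with equality.
So urea = 1.362 kg, triple superphosphate = 1.511 kg, ammonium sulfate = 0.4995 kg.
Objective = 0.76·1.362 + 0.9·1.511 + 0.42·0.4995 = 2.6048.

$2.60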